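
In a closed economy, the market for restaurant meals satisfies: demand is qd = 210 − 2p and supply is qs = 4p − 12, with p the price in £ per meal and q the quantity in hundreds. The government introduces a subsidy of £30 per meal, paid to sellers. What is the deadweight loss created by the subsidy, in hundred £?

Without the subsidy, 210 − 2p = 4p − 12 gives 6p = 222, so p* = £37 and q* = 136.
With a per-unit subsidy paid to sellers, each receives p + 30 per unit sold, so supply becomes qs = 4(p + 30) − 12.
New equilibrium: buyers pay £17, sellers receive £47, q = 176. (Wedge: pb − ps = −30.)
Quantity rises by |ΔQ| = |136 − 176| = 40.
DWL = ½ · t · |ΔQ| = ½ · 30 · 40 = £600.

Deadweight loss = £600 hundred.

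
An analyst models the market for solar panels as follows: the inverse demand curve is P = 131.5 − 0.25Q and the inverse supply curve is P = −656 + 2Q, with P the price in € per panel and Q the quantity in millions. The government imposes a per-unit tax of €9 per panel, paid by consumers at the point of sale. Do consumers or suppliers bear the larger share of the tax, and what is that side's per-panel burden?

Inverting to Q(P) form: Qd = 526 − 4P; Qs = 0.5P + 328.
Without the tax, 526 − 4P = 0.5P + 328 gives 4.5P = 198, so P* = €44 and Q* = 350.
With the tax collected from consumers, demand (in seller-price terms) shifts: Qd = 526 − 4(P + 9).
New equilibrium: consumers pay €45, suppliers receive €36, Q = 346. (Wedge: Pb − Ps = 9.)
Per-panel burden: consumers €1, suppliers €8.
Suppliers take the larger share because supply is less price-elastic here (demand slope 4 vs supply slope 0.5).

Suppliers bear the larger share: €8 per panel.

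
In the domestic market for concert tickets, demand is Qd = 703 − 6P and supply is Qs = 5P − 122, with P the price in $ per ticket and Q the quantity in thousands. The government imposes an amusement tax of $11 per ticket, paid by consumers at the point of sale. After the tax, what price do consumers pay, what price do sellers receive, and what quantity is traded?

Before the tax: set 703 − 6P = 5P − 122 → P* = $75, Q* = 253.
With the tax collected from consumers, demand (in seller-price terms) shifts: Qd = 703 − 6(P + 11).
New equilibrium: consumers pay $80, sellers receive $69, Q = 223. (Wedge: Pb − Ps = 11.)
The less price-elastic side of the market bears the larger share of a per-unit tax.

Consumers pay $80; sellers receive $69; quantity = 223.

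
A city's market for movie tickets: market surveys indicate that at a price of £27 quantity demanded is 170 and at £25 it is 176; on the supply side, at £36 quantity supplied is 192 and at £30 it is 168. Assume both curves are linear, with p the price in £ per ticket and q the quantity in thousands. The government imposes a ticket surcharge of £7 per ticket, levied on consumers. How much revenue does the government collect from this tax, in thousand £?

Demand slope: (176 − 170)/(25 − 27) = -3, so qd = 251 − 3p.
Supply slope: (168 − 192)/(30 − 36) = 4, so qs = 4p + 48.
Before the tax: set 251 − 3p = 4p + 48 → p* = £29, q* = 164.
With the tax collected from consumers, demand (in seller-price terms) shifts: qd = 251 − 3(p + 7).
Solving gives q = 152 with consumers paying £33 and suppliers receiving £26 (the £7 wedge).
Revenue = t · Q = 7 · 152 = £1064.

Tax revenue = £1064 thousand.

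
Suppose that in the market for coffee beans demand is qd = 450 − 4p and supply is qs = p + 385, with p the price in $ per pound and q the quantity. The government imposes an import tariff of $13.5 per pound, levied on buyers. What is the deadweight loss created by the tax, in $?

Without the tax, 450 − 4p = p + 385 gives 5p = 65, so p* = $13 and q* = 398.
With the tax collected from buyers, demand (in seller-price terms) shifts: qd = 450 − 4(p + 13.5).
New equilibrium: buyers pay $15.7, producers receive $2.2, q = 387.2. (Wedge: pb − ps = 13.5.)
Quantity falls by |ΔQ| = |398 − 387.2| = 10.8.
DWL = ½ · t · |ΔQ| = ½ · 13.5 · 10.8 = $72.9.

Deadweight loss = $72.9.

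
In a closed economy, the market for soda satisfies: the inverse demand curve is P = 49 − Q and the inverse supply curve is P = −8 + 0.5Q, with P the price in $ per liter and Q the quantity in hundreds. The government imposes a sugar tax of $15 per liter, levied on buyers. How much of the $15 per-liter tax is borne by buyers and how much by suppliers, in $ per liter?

Buyers bear $10 per liter; suppliers bear $5 per liter.

Rewrite in direct form: Qd = 49 − P and Qs = 2P + 16.
Before the tax: set 49 − P = 2P + 16 → P* = $11, Q* = 38.
With the tax collected from buyers, demand (in seller-price terms) shifts: Qd = 49 − (P + 15).
Solving gives Q = 28 with buyers paying $21 and suppliers receiving $6 (the $15 wedge).
Burden on buyers: $10; on suppliers: $5. (They sum to $15.)
The less price-elastic side of the market bears the larger share of a per-unit tax.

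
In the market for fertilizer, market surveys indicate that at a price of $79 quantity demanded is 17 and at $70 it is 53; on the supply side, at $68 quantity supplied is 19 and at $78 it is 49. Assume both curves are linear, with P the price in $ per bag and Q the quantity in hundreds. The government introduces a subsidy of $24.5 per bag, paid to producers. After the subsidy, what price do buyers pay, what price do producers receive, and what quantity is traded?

Demand slope: (53 − 17)/(70 − 79) = -4, so Qd = 333 − 4P.
Supply slope: (49 − 19)/(78 − 68) = 3, so Qs = 3P − 185.
Without the subsidy, 333 − 4P = 3P − 185 gives 7P = 518, so P* = $74 and Q* = 37.
With a per-unit subsidy paid to producers, each receives P + 24.5 per unit sold, so supply becomes Qs = 3(P + 24.5) − 185.
New equilibrium: buyers pay $63.5, producers receive $88, Q = 79. (Wedge: Pb − Ps = −24.5.)

Buyers pay $63.5; producers receive $88; quantity = 79.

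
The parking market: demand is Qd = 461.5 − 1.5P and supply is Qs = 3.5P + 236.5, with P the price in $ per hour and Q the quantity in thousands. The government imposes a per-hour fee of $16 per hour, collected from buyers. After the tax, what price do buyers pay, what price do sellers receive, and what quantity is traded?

Before the tax: set 461.5 − 1.5P = 3.5P + 236.5 → P* = $45, Q* = 394.
With the tax collected from buyers, demand (in seller-price terms) shifts: Qd = 461.5 − 1.5(P + 16).
Solving gives Q = 377.2 with buyers paying $56.2 and sellers receiving $40.2 (the $16 wedge).
The less price-elastic side of the market bears the larger share of a per-unit tax.

Buyers pay $56.2; sellers receive $40.2; quantity = 377.2.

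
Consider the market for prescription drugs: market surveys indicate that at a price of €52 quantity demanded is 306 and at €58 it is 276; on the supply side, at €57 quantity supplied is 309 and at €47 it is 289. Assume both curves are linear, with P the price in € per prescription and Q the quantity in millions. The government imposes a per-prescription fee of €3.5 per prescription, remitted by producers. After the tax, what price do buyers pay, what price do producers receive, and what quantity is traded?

Buyers pay €54; producers receive €50.5; quantity = 296.

Demand slope: (276 − 306)/(58 − 52) = -5, so Qd = 566 − 5P.
Supply slope: (289 − 309)/(47 − 57) = 2, so Qs = 2P + 195.
Before the tax: set 566 − 5P = 2P + 195 → P* = €53, Q* = 301.
With the tax collected from producers, supply shifts: Qs = 2(P − 3.5) + 195.
Solving gives Q = 296 with buyers paying €54 and producers receiving €50.5 (the €3.5 wedge).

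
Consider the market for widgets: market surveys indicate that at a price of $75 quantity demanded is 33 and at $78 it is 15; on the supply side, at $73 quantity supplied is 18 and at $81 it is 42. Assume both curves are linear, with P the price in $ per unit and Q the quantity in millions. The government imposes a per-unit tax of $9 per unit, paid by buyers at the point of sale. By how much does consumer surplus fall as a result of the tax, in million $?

Consumer surplus falls by $54 million.

Demand slope: (15 − 33)/(78 − 75) = -6, so Qd = 483 − 6P.
Supply slope: (42 − 18)/(81 − 73) = 3, so Qs = 3P − 201.
Without the tax, 483 − 6P = 3P − 201 gives 9P = 684, so P* = $76 and Q* = 27.
With the tax collected from buyers, demand (in seller-price terms) shifts: Qd = 483 − 6(P + 9).
New equilibrium: buyers pay $79, producers receive $70, Q = 9. (Wedge: Pb − Ps = 9.)
ΔCS is the trapezoid between Q = 9 and Q = 27 of height $3: ½ · (27 + 9) · 3 = $54.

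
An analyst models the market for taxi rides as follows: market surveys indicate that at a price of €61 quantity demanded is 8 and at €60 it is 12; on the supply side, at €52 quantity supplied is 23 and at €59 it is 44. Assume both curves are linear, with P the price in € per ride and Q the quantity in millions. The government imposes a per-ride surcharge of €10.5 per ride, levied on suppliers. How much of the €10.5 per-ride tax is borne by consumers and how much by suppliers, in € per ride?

Consumers bear €4.5 per ride; suppliers bear €6 per ride.

Demand slope: (12 − 8)/(60 − 61) = -4, so Qd = 252 − 4P.
Supply slope: (44 − 23)/(59 − 52) = 3, so Qs = 3P − 133.
Without the tax, 252 − 4P = 3P − 133 gives 7P = 385, so P* = €55 and Q* = 32.
With the tax collected from suppliers, supply shifts: Qs = 3(P − 10.5) − 133.
New equilibrium: consumers pay €59.5, suppliers receive €49, Q = 14. (Wedge: Pb − Ps = 10.5.)
Burden on consumers: €4.5; on suppliers: €6. (They sum to €10.5.)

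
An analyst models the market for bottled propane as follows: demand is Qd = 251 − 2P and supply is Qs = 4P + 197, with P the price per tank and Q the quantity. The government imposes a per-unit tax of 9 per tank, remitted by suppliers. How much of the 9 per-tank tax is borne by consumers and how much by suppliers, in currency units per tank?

Consumers bear 6 per tank; suppliers bear 3 per tank.

Without the tax, 251 − 2P = 4P + 197 gives 6P = 54, so P* = 9 and Q* = 233.
With the tax collected from suppliers, supply shifts: Qs = 4(P − 9) + 197.
Solving gives Q = 221 with consumers paying 15 and suppliers receiving 6 (the 9 wedge).
Burden on consumers: 6; on suppliers: 3. (They sum to 9.)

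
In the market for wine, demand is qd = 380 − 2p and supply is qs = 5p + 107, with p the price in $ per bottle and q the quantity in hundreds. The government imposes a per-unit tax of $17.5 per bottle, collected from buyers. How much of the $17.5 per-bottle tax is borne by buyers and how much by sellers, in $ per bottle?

Without the tax, 380 − 2p = 5p + 107 gives 7p = 273, so p* = $39 and q* = 302.
With the tax collected from buyers, demand (in seller-price terms) shifts: qd = 380 − 2(p + 17.5).
Solving gives q = 277 with buyers paying $51.5 and sellers receiving $34 (the $17.5 wedge).
Burden on buyers: $12.5; on sellers: $5. (They sum to $17.5.)

Buyers bear $12.5 per bottle; sellers bear $5 per bottle.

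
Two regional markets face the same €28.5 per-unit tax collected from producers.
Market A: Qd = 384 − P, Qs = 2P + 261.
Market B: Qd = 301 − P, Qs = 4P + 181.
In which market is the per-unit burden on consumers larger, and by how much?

Market A: pre-tax P* = €41, Q* = 343; post-tax Q = 324; per-unit burden on consumers = €19.
Market B: pre-tax P* = €24, Q* = 277; post-tax Q = 254.2; per-unit burden on consumers = €22.8.
Difference: €19 vs €22.8 → market B is larger by €3.8.

Market B, by €3.8.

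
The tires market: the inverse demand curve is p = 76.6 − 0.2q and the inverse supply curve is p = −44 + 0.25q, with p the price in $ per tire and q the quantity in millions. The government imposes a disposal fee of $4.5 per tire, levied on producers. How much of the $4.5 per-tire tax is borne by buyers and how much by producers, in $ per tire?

Rewrite in direct form: qd = 383 − 5p and qs = 4p + 176.
Without the tax, 383 − 5p = 4p + 176 gives 9p = 207, so p* = $23 and q* = 268.
With the tax collected from producers, supply shifts: qs = 4(p − 4.5) + 176.
New equilibrium: buyers pay $25, producers receive $20.5, q = 258. (Wedge: pb − ps = 4.5.)
Burden on buyers: $2; on producers: $2.5. (They sum to $4.5.)

Buyers bear $2 per tire; producers bear $2.5 per tire.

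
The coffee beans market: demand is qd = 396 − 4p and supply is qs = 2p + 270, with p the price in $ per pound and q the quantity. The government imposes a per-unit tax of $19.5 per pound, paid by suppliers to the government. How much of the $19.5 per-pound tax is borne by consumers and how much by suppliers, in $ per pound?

Without the tax, 396 − 4p = 2p + 270 gives 6p = 126, so p* = $21 and q* = 312.
With the tax collected from suppliers, supply shifts: qs = 2(p − 19.5) + 270.
New equilibrium: consumers pay $27.5, suppliers receive $8, q = 286. (Wedge: pb − ps = 19.5.)
Burden on consumers: $6.5; on suppliers: $13. (They sum to $19.5.)

Consumers bear $6.5 per pound; suppliers bear $13 per pound.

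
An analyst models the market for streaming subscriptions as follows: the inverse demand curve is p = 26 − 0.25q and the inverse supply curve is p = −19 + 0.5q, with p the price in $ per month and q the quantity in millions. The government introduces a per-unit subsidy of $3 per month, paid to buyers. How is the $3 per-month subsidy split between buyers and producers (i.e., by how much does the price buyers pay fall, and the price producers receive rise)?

Buyers gain $1 per month; producers gain $2 per month.

Rewrite in direct form: qd = 104 − 4p and qs = 2p + 38.
Without the subsidy, 104 − 4p = 2p + 38 gives 6p = 66, so p* = $11 and q* = 60.
With a per-unit subsidy paid to buyers, each effectively pays p − 3, so demand becomes qd = 104 − 4(p − 3).
New equilibrium: buyers pay $10, producers receive $13, q = 64. (Wedge: pb − ps = −3.)
Gain to buyers: $1; to producers: $2. (They sum to $3.)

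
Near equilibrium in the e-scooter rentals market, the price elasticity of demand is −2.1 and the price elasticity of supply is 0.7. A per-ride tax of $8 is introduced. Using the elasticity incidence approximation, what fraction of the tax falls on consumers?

Consumers' share ≈ 0.25.

Incidence ratio: consumers' share ≈ εs / (εs + |εd|) = 0.7 / (0.7 + 2.1) = 0.25.
Supply is the less elastic side, so consumers bear the smaller share.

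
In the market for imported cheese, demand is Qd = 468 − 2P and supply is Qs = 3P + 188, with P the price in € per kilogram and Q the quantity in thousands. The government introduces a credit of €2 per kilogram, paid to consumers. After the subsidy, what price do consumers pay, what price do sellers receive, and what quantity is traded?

Consumers pay €54.8; sellers receive €56.8; quantity = 358.4.

Without the subsidy, 468 − 2P = 3P + 188 gives 5P = 280, so P* = €56 and Q* = 356.
With a per-unit subsidy paid to consumers, each effectively pays P − 2, so demand becomes Qd = 468 − 2(P − 2).
New equilibrium: consumers pay €54.8, sellers receive €56.8, Q = 358.4. (Wedge: Pb − Ps = −2.)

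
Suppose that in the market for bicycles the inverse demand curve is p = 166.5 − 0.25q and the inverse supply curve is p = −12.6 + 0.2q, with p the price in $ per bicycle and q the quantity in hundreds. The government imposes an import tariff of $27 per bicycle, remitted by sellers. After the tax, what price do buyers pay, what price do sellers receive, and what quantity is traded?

Buyers pay $82; sellers receive $55; quantity = 338.

Inverting to q(p) form: qd = 666 − 4p; qs = 5p + 63.
Without the tax, 666 − 4p = 5p + 63 gives 9p = 603, so p* = $67 and q* = 398.
With the tax collected from sellers, supply shifts: qs = 5(p − 27) + 63.
Solving gives q = 338 with buyers paying $82 and sellers receiving $55 (the $27 wedge).
The less price-elastic side of the market bears the larger share of a per-unit tax.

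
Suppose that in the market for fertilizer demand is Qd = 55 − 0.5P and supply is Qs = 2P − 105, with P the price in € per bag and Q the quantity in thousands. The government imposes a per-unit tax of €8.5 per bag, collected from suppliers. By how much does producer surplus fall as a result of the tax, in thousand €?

Before the tax: set 55 − 0.5P = 2P − 105 → P* = €64, Q* = 23.
With the tax collected from suppliers, supply shifts: Qs = 2(P − 8.5) − 105.
New equilibrium: consumers pay €70.8, suppliers receive €62.3, Q = 19.6. (Wedge: Pb − Ps = 8.5.)
ΔPS is the trapezoid between Q = 19.6 and Q = 23 of height €1.7: ½ · (23 + 19.6) · 1.7 = €36.21.

Producer surplus falls by €36.21 thousand.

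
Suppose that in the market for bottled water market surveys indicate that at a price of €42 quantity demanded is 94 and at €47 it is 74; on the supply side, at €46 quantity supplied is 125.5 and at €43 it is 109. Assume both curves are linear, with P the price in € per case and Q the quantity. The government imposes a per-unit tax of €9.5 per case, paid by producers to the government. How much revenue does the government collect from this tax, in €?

Demand slope: (74 − 94)/(47 − 42) = -4, so Qd = 262 − 4P.
Supply slope: (109 − 125.5)/(43 − 46) = 5.5, so Qs = 5.5P − 127.5.
Before the tax: set 262 − 4P = 5.5P − 127.5 → P* = €41, Q* = 98.
With the tax collected from producers, supply shifts: Qs = 5.5(P − 9.5) − 127.5.
New equilibrium: consumers pay €46.5, producers receive €37, Q = 76. (Wedge: Pb − Ps = 9.5.)
Revenue = t · Q = 9.5 · 76 = €722.

Tax revenue = €722.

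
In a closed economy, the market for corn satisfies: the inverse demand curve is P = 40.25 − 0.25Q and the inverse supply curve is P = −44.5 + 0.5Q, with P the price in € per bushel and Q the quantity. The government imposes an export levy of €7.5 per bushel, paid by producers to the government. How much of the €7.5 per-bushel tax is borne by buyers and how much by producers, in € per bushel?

Rewrite in direct form: Qd = 161 − 4P and Qs = 2P + 89.
Without the tax, 161 − 4P = 2P + 89 gives 6P = 72, so P* = €12 and Q* = 113.
With the tax collected from producers, supply shifts: Qs = 2(P − 7.5) + 89.
Solving gives Q = 103 with buyers paying €14.5 and producers receiving €7 (the €7.5 wedge).
Burden on buyers: €2.5; on producers: €5. (They sum to €7.5.)

Buyers bear €2.5 per bushel; producers bear €5 per bushel.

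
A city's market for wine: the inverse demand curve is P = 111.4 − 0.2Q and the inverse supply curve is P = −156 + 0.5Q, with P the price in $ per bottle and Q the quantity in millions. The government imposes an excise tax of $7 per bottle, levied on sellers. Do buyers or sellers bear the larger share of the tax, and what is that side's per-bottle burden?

Rewrite in direct form: Qd = 557 − 5P and Qs = 2P + 312.
Before the tax: set 557 − 5P = 2P + 312 → P* = $35, Q* = 382.
With the tax collected from sellers, supply shifts: Qs = 2(P − 7) + 312.
Solving gives Q = 372 with buyers paying $37 and sellers receiving $30 (the $7 wedge).
Per-bottle burden: buyers $2, sellers $5.
Sellers take the larger share because supply is less price-elastic here (demand slope 5 vs supply slope 2).
The less price-elastic side of the market bears the larger share of a per-unit tax.

Sellers bear the larger share: $5 per bottle.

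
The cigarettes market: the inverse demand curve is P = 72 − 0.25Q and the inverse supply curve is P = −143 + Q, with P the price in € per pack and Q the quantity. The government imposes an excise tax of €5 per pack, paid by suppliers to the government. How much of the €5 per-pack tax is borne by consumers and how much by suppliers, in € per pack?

Consumers bear €1 per pack; suppliers bear €4 per pack.

Rewrite in direct form: Qd = 288 − 4P and Qs = P + 143.
Before the tax: set 288 − 4P = P + 143 → P* = €29, Q* = 172.
With the tax collected from suppliers, supply shifts: Qs = (P − 5) + 143.
Solving gives Q = 168 with consumers paying €30 and suppliers receiving €25 (the €5 wedge).
Burden on consumers: €1; on suppliers: €4. (They sum to €5.)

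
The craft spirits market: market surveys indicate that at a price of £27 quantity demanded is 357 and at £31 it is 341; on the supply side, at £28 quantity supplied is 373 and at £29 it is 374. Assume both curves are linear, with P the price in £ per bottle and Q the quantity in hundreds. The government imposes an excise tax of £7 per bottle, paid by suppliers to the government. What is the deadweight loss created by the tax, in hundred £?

Deadweight loss = £19.6 hundred.

Demand slope: (341 − 357)/(31 − 27) = -4, so Qd = 465 − 4P.
Supply slope: (374 − 373)/(29 − 28) = 1, so Qs = P + 345.
Without the tax, 465 − 4P = P + 345 gives 5P = 120, so P* = £24 and Q* = 369.
With the tax collected from suppliers, supply shifts: Qs = (P − 7) + 345.
Solving gives Q = 363.4 with consumers paying £25.4 and suppliers receiving £18.4 (the £7 wedge).
Quantity falls by |ΔQ| = |369 − 363.4| = 5.6.
DWL = ½ · t · |ΔQ| = ½ · 7 · 5.6 = £19.6.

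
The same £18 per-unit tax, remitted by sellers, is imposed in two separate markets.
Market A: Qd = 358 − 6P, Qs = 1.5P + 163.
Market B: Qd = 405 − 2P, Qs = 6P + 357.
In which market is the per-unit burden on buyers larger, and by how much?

Market A: pre-tax P* = £26, Q* = 202; post-tax Q = 180.4; per-unit burden on buyers = £3.6.
Market B: pre-tax P* = £6, Q* = 393; post-tax Q = 366; per-unit burden on buyers = £13.5.
Difference: £3.6 vs £13.5 → market B is larger by £9.9.

Market B, by £9.9.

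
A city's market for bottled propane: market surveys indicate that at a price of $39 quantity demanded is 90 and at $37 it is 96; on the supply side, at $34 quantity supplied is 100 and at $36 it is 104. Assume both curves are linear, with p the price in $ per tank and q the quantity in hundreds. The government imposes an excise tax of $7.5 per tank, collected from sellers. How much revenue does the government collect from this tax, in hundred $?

Demand slope: (96 − 90)/(37 − 39) = -3, so qd = 207 − 3p.
Supply slope: (104 − 100)/(36 − 34) = 2, so qs = 2p + 32.
Without the tax, 207 − 3p = 2p + 32 gives 5p = 175, so p* = $35 and q* = 102.
With the tax collected from sellers, supply shifts: qs = 2(p − 7.5) + 32.
New equilibrium: buyers pay $38, sellers receive $30.5, q = 93. (Wedge: pb − ps = 7.5.)
Revenue = t · Q = 7.5 · 93 = $697.5.

Tax revenue = $697.5 hundred.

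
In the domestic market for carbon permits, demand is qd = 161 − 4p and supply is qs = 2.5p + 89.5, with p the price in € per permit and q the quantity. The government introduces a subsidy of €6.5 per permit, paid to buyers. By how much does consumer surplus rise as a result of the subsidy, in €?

Without the subsidy, 161 − 4p = 2.5p + 89.5 gives 6.5p = 71.5, so p* = €11 and q* = 117.
With a per-unit subsidy paid to buyers, each effectively pays p − 6.5, so demand becomes qd = 161 − 4(p − 6.5).
Solving gives q = 127 with buyers paying €8.5 and sellers receiving €15 (the €6.5 wedge).
ΔCS is the trapezoid between Q = 127 and Q = 117 of height €2.5: ½ · (117 + 127) · 2.5 = €305.

Consumer surplus rises by €305.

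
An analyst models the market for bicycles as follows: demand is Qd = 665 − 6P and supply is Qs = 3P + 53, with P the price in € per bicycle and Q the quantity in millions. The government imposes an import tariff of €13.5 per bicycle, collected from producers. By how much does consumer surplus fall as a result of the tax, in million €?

Consumer surplus falls by €1095.75 million.

Without the tax, 665 − 6P = 3P + 53 gives 9P = 612, so P* = €68 and Q* = 257.
With the tax collected from producers, supply shifts: Qs = 3(P − 13.5) + 53.
New equilibrium: buyers pay €72.5, producers receive €59, Q = 230. (Wedge: Pb − Ps = 13.5.)
ΔCS is the trapezoid between Q = 230 and Q = 257 of height €4.5: ½ · (257 + 230) · 4.5 = €1095.75.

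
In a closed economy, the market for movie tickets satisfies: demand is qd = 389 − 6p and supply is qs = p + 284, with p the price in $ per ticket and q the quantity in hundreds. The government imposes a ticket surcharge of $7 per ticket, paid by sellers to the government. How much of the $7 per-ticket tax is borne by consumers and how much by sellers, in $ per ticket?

Without the tax, 389 − 6p = p + 284 gives 7p = 105, so p* = $15 and q* = 299.
With the tax collected from sellers, supply shifts: qs = (p − 7) + 284.
New equilibrium: consumers pay $16, sellers receive $9, q = 293. (Wedge: pb − ps = 7.)
Burden on consumers: $1; on sellers: $6. (They sum to $7.)

Consumers bear $1 per ticket; sellers bear $6 per ticket.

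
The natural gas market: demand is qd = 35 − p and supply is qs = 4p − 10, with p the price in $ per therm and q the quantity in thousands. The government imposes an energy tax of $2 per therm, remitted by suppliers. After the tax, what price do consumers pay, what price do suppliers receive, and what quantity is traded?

Consumers pay $10.6; suppliers receive $8.6; quantity = 24.4.

Before the tax: set 35 − p = 4p − 10 → p* = $9, q* = 26.
With the tax collected from suppliers, supply shifts: qs = 4(p − 2) − 10.
New equilibrium: consumers pay $10.6, suppliers receive $8.6, q = 24.4. (Wedge: pb − ps = 2.)
The less price-elastic side of the market bears the larger share of a per-unit tax.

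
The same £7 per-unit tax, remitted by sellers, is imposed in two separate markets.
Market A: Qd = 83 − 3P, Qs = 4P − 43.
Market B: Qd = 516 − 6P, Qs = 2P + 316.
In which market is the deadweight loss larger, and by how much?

Market A: pre-tax P* = £18, Q* = 29; post-tax Q = 17; deadweight loss = £42.
Market B: pre-tax P* = £25, Q* = 366; post-tax Q = 355.5; deadweight loss = £36.75.
Difference: £42 vs £36.75 → market A is larger by £5.25.

Market A, by £5.25.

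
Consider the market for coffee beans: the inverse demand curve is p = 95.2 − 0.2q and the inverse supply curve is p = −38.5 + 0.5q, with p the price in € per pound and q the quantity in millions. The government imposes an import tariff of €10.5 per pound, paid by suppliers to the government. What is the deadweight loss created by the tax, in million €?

Deadweight loss = €78.75 million.

Inverting to q(p) form: qd = 476 − 5p; qs = 2p + 77.
Without the tax, 476 − 5p = 2p + 77 gives 7p = 399, so p* = €57 and q* = 191.
With the tax collected from suppliers, supply shifts: qs = 2(p − 10.5) + 77.
New equilibrium: consumers pay €60, suppliers receive €49.5, q = 176. (Wedge: pb − ps = 10.5.)
Quantity falls by |ΔQ| = |191 − 176| = 15.
DWL = ½ · t · |ΔQ| = ½ · 10.5 · 15 = €78.75.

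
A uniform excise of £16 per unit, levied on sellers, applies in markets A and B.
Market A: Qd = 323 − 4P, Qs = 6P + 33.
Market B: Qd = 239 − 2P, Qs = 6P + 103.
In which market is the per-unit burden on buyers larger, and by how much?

Market B, by £2.4.

Market A: pre-tax P* = £29, Q* = 207; post-tax Q = 168.6; per-unit burden on buyers = £9.6.
Market B: pre-tax P* = £17, Q* = 205; post-tax Q = 181; per-unit burden on buyers = £12.
Difference: £9.6 vs £12 → market B is larger by £2.4.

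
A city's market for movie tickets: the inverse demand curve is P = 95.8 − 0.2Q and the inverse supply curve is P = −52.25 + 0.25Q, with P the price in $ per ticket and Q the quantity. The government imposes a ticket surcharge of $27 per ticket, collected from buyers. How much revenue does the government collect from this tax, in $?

Inverting to Q(P) form: Qd = 479 − 5P; Qs = 4P + 209.
Before the tax: set 479 − 5P = 4P + 209 → P* = $30, Q* = 329.
With the tax collected from buyers, demand (in seller-price terms) shifts: Qd = 479 − 5(P + 27).
New equilibrium: buyers pay $42, sellers receive $15, Q = 269. (Wedge: Pb − Ps = 27.)
Revenue = t · Q = 27 · 269 = $7263.

Tax revenue = $7263.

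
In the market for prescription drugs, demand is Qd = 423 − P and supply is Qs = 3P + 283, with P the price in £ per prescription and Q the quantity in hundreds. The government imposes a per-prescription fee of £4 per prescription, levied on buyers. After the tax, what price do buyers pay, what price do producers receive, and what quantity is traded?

Buyers pay £38; producers receive £34; quantity = 385.

Before the tax: set 423 − P = 3P + 283 → P* = £35, Q* = 388.
With the tax collected from buyers, demand (in seller-price terms) shifts: Qd = 423 − (P + 4).
Solving gives Q = 385 with buyers paying £38 and producers receiving £34 (the £4 wedge).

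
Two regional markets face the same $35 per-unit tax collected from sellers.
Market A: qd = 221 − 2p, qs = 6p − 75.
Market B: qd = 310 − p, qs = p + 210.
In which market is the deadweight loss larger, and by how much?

Market A: pre-tax p* = $37, q* = 147; post-tax q = 94.5; deadweight loss = $918.75.
Market B: pre-tax p* = $50, q* = 260; post-tax q = 242.5; deadweight loss = $306.25.
Difference: $918.75 vs $306.25 → market A is larger by $612.5.

Market A, by $612.5.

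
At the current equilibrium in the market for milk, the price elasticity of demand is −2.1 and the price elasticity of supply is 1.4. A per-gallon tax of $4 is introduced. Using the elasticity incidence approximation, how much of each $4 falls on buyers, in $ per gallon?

Incidence ratio: buyers' share ≈ εs / (εs + |εd|) = 1.4 / (1.4 + 2.1) = 0.4.
So buyers bear ≈ 0.4 × $4 = $1.6; producers bear $2.4.

Buyers bear ≈ $1.6 per gallon.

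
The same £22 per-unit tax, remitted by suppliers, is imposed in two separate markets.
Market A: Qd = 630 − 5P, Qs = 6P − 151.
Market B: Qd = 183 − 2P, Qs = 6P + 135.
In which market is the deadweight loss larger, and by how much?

Market A, by £297.

Market A: pre-tax P* = £71, Q* = 275; post-tax Q = 215; deadweight loss = £660.
Market B: pre-tax P* = £6, Q* = 171; post-tax Q = 138; deadweight loss = £363.
Difference: £660 vs £363 → market A is larger by £297.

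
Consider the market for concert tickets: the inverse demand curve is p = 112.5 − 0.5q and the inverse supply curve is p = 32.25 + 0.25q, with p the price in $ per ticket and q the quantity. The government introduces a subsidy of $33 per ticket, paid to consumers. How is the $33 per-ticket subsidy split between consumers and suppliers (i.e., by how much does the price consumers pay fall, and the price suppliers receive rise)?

Rewrite in direct form: qd = 225 − 2p and qs = 4p − 129.
Before the subsidy: set 225 − 2p = 4p − 129 → p* = $59, q* = 107.
With a per-unit subsidy paid to consumers, each effectively pays p − 33, so demand becomes qd = 225 − 2(p − 33).
Solving gives q = 151 with consumers paying $37 and suppliers receiving $70 (the $33 wedge).
Gain to consumers: $22; to suppliers: $11. (They sum to $33.)

Consumers gain $22 per ticket; suppliers gain $11 per ticket.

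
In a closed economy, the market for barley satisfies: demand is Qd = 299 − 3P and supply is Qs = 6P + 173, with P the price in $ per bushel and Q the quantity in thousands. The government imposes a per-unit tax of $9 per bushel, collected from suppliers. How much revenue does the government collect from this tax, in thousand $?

Without the tax, 299 − 3P = 6P + 173 gives 9P = 126, so P* = $14 and Q* = 257.
With the tax collected from suppliers, supply shifts: Qs = 6(P − 9) + 173.
New equilibrium: buyers pay $20, suppliers receive $11, Q = 239. (Wedge: Pb − Ps = 9.)
Revenue = t · Q = 9 · 239 = $2151.

Tax revenue = $2151 thousand.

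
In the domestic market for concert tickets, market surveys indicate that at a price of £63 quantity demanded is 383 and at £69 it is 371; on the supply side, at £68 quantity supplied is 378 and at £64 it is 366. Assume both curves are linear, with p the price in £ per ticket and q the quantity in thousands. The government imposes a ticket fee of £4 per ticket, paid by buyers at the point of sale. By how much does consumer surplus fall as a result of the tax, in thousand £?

Demand slope: (371 − 383)/(69 − 63) = -2, so qd = 509 − 2p.
Supply slope: (366 − 378)/(64 − 68) = 3, so qs = 3p + 174.
Without the tax, 509 − 2p = 3p + 174 gives 5p = 335, so p* = £67 and q* = 375.
With the tax collected from buyers, demand (in seller-price terms) shifts: qd = 509 − 2(p + 4).
New equilibrium: buyers pay £69.4, producers receive £65.4, q = 370.2. (Wedge: pb − ps = 4.)
ΔCS is the trapezoid between Q = 370.2 and Q = 375 of height £2.4: ½ · (375 + 370.2) · 2.4 = £894.24.

Consumer surplus falls by £894.24 thousand.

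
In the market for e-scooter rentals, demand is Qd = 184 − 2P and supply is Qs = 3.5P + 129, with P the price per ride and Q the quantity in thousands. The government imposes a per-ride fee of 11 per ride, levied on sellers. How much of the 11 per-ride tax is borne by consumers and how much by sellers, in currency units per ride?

Before the tax: set 184 − 2P = 3.5P + 129 → P* = 10, Q* = 164.
With the tax collected from sellers, supply shifts: Qs = 3.5(P − 11) + 129.
New equilibrium: consumers pay 17, sellers receive 6, Q = 150. (Wedge: Pb − Ps = 11.)
Burden on consumers: 7; on sellers: 4. (They sum to 11.)

Consumers bear 7 per ride; sellers bear 4 per ride.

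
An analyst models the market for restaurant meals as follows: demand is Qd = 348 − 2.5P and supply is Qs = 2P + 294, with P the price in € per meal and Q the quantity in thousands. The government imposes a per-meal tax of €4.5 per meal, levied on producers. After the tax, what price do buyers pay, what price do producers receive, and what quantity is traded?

Without the tax, 348 − 2.5P = 2P + 294 gives 4.5P = 54, so P* = €12 and Q* = 318.
With the tax collected from producers, supply shifts: Qs = 2(P − 4.5) + 294.
Solving gives Q = 313 with buyers paying €14 and producers receiving €9.5 (the €4.5 wedge).

Buyers pay €14; producers receive €9.5; quantity = 313.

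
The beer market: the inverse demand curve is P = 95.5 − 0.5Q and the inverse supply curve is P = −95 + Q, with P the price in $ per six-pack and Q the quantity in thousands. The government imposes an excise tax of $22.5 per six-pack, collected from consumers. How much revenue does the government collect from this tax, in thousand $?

Tax revenue = $2520 thousand.

Inverting to Q(P) form: Qd = 191 − 2P; Qs = P + 95.
Without the tax, 191 − 2P = P + 95 gives 3P = 96, so P* = $32 and Q* = 127.
With the tax collected from consumers, demand (in seller-price terms) shifts: Qd = 191 − 2(P + 22.5).
New equilibrium: consumers pay $39.5, suppliers receive $17, Q = 112. (Wedge: Pb − Ps = 22.5.)
Revenue = t · Q = 22.5 · 112 = $2520.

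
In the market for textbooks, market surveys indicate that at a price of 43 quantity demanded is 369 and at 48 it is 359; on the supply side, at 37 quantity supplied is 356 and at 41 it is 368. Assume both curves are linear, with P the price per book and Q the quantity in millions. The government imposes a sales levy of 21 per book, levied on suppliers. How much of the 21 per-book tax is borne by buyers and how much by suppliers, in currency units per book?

Buyers bear 12.6 per book; suppliers bear 8.4 per book.

Demand slope: (359 − 369)/(48 − 43) = -2, so Qd = 455 − 2P.
Supply slope: (368 − 356)/(41 − 37) = 3, so Qs = 3P + 245.
Without the tax, 455 − 2P = 3P + 245 gives 5P = 210, so P* = 42 and Q* = 371.
With the tax collected from suppliers, supply shifts: Qs = 3(P − 21) + 245.
New equilibrium: buyers pay 54.6, suppliers receive 33.6, Q = 345.8. (Wedge: Pb − Ps = 21.)
Burden on buyers: 12.6; on suppliers: 8.4. (They sum to 21.)
The less price-elastic side of the market bears the larger share of a per-unit tax.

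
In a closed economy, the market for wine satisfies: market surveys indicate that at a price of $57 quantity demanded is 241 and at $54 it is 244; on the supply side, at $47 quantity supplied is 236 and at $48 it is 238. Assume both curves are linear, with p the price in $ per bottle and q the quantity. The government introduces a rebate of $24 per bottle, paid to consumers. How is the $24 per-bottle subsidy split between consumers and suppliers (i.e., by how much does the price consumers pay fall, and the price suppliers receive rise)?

Demand slope: (244 − 241)/(54 − 57) = -1, so qd = 298 − p.
Supply slope: (238 − 236)/(48 − 47) = 2, so qs = 2p + 142.
Without the subsidy, 298 − p = 2p + 142 gives 3p = 156, so p* = $52 and q* = 246.
With a per-unit subsidy paid to consumers, each effectively pays p − 24, so demand becomes qd = 298 − (p − 24).
New equilibrium: consumers pay $36, suppliers receive $60, q = 262. (Wedge: pb − ps = −24.)
Gain to consumers: $16; to suppliers: $8. (They sum to $24.)

Consumers gain $16 per bottle; suppliers gain $8 per bottle.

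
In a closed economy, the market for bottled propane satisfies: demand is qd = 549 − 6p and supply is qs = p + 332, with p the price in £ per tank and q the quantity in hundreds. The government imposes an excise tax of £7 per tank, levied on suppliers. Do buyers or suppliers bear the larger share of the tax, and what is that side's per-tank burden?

Suppliers bear the larger share: £6 per tank.

Before the tax: set 549 − 6p = p + 332 → p* = £31, q* = 363.
With the tax collected from suppliers, supply shifts: qs = (p − 7) + 332.
New equilibrium: buyers pay £32, suppliers receive £25, q = 357. (Wedge: pb − ps = 7.)
Per-tank burden: buyers £1, suppliers £6.
Suppliers take the larger share because supply is less price-elastic here (demand slope 6 vs supply slope 1).
The less price-elastic side of the market bears the larger share of a per-unit tax.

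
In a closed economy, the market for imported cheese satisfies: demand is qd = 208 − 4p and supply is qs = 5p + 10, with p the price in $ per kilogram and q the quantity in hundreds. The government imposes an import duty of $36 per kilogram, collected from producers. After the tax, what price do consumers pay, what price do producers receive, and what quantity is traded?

Consumers pay $42; producers receive $6; quantity = 40.

Before the tax: set 208 − 4p = 5p + 10 → p* = $22, q* = 120.
With the tax collected from producers, supply shifts: qs = 5(p − 36) + 10.
Solving gives q = 40 with consumers paying $42 and producers receiving $6 (the $36 wedge).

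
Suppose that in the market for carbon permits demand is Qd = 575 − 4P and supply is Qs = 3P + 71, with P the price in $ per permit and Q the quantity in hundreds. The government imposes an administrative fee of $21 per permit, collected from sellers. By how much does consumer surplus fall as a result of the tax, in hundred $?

Without the tax, 575 − 4P = 3P + 71 gives 7P = 504, so P* = $72 and Q* = 287.
With the tax collected from sellers, supply shifts: Qs = 3(P − 21) + 71.
Solving gives Q = 251 with buyers paying $81 and sellers receiving $60 (the $21 wedge).
ΔCS is the trapezoid between Q = 251 and Q = 287 of height $9: ½ · (287 + 251) · 9 = $2421.

Consumer surplus falls by $2421 hundred.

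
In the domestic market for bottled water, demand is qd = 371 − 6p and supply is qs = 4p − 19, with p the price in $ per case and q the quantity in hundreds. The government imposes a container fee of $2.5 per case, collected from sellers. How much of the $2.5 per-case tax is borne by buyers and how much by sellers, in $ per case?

Buyers bear $1 per case; sellers bear $1.5 per case.

Before the tax: set 371 − 6p = 4p − 19 → p* = $39, q* = 137.
With the tax collected from sellers, supply shifts: qs = 4(p − 2.5) − 19.
Solving gives q = 131 with buyers paying $40 and sellers receiving $37.5 (the $2.5 wedge).
Burden on buyers: $1; on sellers: $1.5. (They sum to $2.5.)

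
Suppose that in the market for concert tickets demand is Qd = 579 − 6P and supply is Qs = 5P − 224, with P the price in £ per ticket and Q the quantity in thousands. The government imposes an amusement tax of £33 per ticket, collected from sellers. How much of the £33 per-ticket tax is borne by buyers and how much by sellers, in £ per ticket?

Buyers bear £15 per ticket; sellers bear £18 per ticket.

Before the tax: set 579 − 6P = 5P − 224 → P* = £73, Q* = 141.
With the tax collected from sellers, supply shifts: Qs = 5(P − 33) − 224.
Solving gives Q = 51 with buyers paying £88 and sellers receiving £55 (the £33 wedge).
Burden on buyers: £15; on sellers: £18. (They sum to £33.)
The less price-elastic side of the market bears the larger share of a per-unit tax.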